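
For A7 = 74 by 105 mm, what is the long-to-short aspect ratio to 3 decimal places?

1.419

105 / 74 = 1.419
ISO 216 targets √2 ≈ 1.414; the +0.005 deviation is from mm rounding.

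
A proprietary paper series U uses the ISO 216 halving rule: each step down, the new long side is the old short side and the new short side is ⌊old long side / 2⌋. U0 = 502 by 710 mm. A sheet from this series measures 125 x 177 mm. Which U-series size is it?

U0: 502 × 710 mm
U1: 355 × 502 mm
U2: 251 × 355 mm
U3: 177 × 251 mm
U4: 125 × 177 mm
U5: 88 × 125 mm
→ matches U4.

U4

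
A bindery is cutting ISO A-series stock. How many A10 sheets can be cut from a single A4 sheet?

Each ISO step halves the sheet: 1 × A4 → 2 × A5 → 4 × A6 → 8 × A7 → …
From A4 to A10 is 6 halving steps: 2^6 = 64.

64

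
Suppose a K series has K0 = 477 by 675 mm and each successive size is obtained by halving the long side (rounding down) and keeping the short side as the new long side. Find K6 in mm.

59 × 84 mm

K1: ⌊675/2⌋ × 477 = 337 × 477 mm
K2: ⌊477/2⌋ × 337 = 238 × 337 mm
K3: ⌊337/2⌋ × 238 = 168 × 238 mm
K4: ⌊238/2⌋ × 168 = 119 × 168 mm
K5: ⌊168/2⌋ × 119 = 84 × 119 mm
K6: ⌊119/2⌋ × 84 = 59 × 84 mm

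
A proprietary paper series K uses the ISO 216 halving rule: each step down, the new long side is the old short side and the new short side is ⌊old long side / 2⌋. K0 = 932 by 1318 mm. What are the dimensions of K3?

329 × 466 mm

K1: ⌊1318/2⌋ × 932 = 659 × 932 mm
K2: ⌊932/2⌋ × 659 = 466 × 659 mm
K3: ⌊659/2⌋ × 466 = 329 × 466 mm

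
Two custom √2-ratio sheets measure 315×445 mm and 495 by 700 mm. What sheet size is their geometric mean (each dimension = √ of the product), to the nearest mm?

Short side: √(315 · 495) = √155925 ≈ 394.9 → 395 mm
Long side: √(445 · 700) = √311500 ≈ 558.1 → 558 mm

395 × 558 mm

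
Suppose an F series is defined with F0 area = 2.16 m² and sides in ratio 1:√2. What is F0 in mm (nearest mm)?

Let the short side be w mm. Then w · w√2 = 2.16 m² = 2,160,000 mm².
w² = 2,160,000/√2, so w ≈ 1235.9 mm; long side = w√2 ≈ 1747.8 mm.

1236 × 1748 mm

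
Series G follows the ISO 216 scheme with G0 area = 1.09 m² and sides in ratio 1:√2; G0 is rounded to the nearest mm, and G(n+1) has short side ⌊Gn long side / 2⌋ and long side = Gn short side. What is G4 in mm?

Let G0's short side be w mm. w · w√2 = 1.09 m² = 1,090,000 mm², so w ≈ 877.9 mm and w√2 ≈ 1241.6 mm → G0 = 878 × 1242 mm.
G1: ⌊1242/2⌋ × 878 = 621 × 878 mm
G2: ⌊878/2⌋ × 621 = 439 × 621 mm
G3: ⌊621/2⌋ × 439 = 310 × 439 mm
G4: ⌊439/2⌋ × 310 = 219 × 310 mm

219 × 310 mm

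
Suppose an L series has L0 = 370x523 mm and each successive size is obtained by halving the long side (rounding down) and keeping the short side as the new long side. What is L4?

92 × 130 mm

L1: ⌊523/2⌋ × 370 = 261 × 370 mm
L2: ⌊370/2⌋ × 261 = 185 × 261 mm
L3: ⌊261/2⌋ × 185 = 130 × 185 mm
L4: ⌊185/2⌋ × 130 = 92 × 130 mm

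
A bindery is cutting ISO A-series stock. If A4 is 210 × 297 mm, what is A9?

37 × 52 mm

A5: ⌊297/2⌋ × 210 = 148 × 210 mm
A6: ⌊210/2⌋ × 148 = 105 × 148 mm
A7: ⌊148/2⌋ × 105 = 74 × 105 mm
A8: ⌊105/2⌋ × 74 = 52 × 74 mm
A9: ⌊74/2⌋ × 52 = 37 × 52 mm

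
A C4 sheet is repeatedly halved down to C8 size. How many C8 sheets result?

16

Each ISO step halves the sheet: 1 × C4 → 2 × C5 → 4 × C6 → 8 × C7 → …
From C4 to C8 is 4 halving steps: 2^4 = 16.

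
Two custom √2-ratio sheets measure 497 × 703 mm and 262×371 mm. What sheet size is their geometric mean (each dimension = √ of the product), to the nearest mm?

Short side: √(497 · 262) = √130214 ≈ 360.9 → 361 mm
Long side: √(703 · 371) = √260813 ≈ 510.7 → 511 mm

361 × 511 mm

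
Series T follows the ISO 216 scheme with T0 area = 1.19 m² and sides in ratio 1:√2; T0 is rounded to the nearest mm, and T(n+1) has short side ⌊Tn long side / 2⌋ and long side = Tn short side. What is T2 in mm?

Let T0's short side be w mm. w · w√2 = 1.19 m² = 1,190,000 mm², so w ≈ 917.3 mm and w√2 ≈ 1297.3 mm → T0 = 917 × 1297 mm.
T1: ⌊1297/2⌋ × 917 = 648 × 917 mm
T2: ⌊917/2⌋ × 648 = 458 × 648 mm

458 × 648 mm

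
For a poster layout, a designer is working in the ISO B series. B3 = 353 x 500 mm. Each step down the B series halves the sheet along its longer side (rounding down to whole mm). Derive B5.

B4: ⌊500/2⌋ × 353 = 250 × 353 mm
B5: ⌊353/2⌋ × 250 = 176 × 250 mm

176 × 250 mm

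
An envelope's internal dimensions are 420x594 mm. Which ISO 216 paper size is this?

A2 (420 × 594 mm)

Aspect ratio 594/420 ≈ 1.414 — close to the ISO √2 ≈ 1.414.
In the A-series (A0 area = 1 m²): A2 = 420 × 594 mm.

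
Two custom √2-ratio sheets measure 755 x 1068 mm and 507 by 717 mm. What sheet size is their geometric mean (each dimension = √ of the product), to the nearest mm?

619 × 875 mm

Short side: √(755 · 507) = √382785 ≈ 618.7 → 619 mm
Long side: √(1068 · 717) = √765756 ≈ 875.1 → 875 mm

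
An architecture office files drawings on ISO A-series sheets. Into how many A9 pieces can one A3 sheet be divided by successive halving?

A3 = 297 × 420 mm; A9 = 37 × 52 mm.
Each halving step doubles the count; 6 steps from A3 to A9.
2^6 = 64.

64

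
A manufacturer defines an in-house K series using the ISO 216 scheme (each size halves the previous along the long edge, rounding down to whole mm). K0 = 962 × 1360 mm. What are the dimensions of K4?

K1 = 680 × 962 mm (from K0 by 1 halving).
K2: ⌊962/2⌋ × 680 = 481 × 680 mm
K3: ⌊680/2⌋ × 481 = 340 × 481 mm
K4: ⌊481/2⌋ × 340 = 240 × 340 mm

240 × 340 mm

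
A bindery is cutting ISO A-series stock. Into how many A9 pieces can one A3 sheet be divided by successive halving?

64

Each ISO step halves the sheet: 1 × A3 → 2 × A4 → 4 × A5 → 8 × A6 → …
From A3 to A9 is 6 halving steps: 2^6 = 64.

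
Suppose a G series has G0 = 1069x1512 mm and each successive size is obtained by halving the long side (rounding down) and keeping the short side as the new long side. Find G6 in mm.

133 × 189 mm

G1: ⌊1512/2⌋ × 1069 = 756 × 1069 mm
G2: ⌊1069/2⌋ × 756 = 534 × 756 mm
G3: ⌊756/2⌋ × 534 = 378 × 534 mm
G4: ⌊534/2⌋ × 378 = 267 × 378 mm
G5: ⌊378/2⌋ × 267 = 189 × 267 mm
G6: ⌊267/2⌋ × 189 = 133 × 189 mm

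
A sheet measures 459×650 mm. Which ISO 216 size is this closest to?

C2 (458 × 648 mm)

Aspect ratio 650/459 ≈ 1.416 — close to the ISO √2 ≈ 1.414.
In the C-series (envelope sizes, between A and B): C2 = 458 × 648 mm.
Off by 3 mm total — nearest standard size.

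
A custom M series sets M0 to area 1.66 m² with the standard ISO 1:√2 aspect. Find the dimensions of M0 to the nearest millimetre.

1083 × 1532 mm

Let the short side be w mm. Then w · w√2 = 1.66 m² = 1,660,000 mm².
w² = 1,660,000/√2, so w ≈ 1083.4 mm; long side = w√2 ≈ 1532.2 mm.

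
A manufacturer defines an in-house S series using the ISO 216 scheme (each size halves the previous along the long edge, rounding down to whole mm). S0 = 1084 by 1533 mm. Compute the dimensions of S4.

271 × 383 mm

S1: ⌊1533/2⌋ × 1084 = 766 × 1084 mm
S2: ⌊1084/2⌋ × 766 = 542 × 766 mm
S3: ⌊766/2⌋ × 542 = 383 × 542 mm
S4: ⌊542/2⌋ × 383 = 271 × 383 mm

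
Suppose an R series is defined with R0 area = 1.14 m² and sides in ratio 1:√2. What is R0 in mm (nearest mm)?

Let the short side be w mm. Then w · w√2 = 1.14 m² = 1,140,000 mm².
w² = 1,140,000/√2, so w ≈ 897.8 mm; long side = w√2 ≈ 1269.7 mm.

898 × 1270 mm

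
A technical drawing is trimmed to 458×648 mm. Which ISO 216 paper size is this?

C2 (458 × 648 mm)

Aspect ratio 648/458 ≈ 1.415 — close to the ISO √2 ≈ 1.414.
In the C-series (envelope sizes, between A and B): C2 = 458 × 648 mm.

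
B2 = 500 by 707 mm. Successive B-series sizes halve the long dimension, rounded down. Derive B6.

B3: ⌊707/2⌋ × 500 = 353 × 500 mm
B4: ⌊500/2⌋ × 353 = 250 × 353 mm
B5: ⌊353/2⌋ × 250 = 176 × 250 mm
B6: ⌊250/2⌋ × 176 = 125 × 176 mm

125 × 176 mm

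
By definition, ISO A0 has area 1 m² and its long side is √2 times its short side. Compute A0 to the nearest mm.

Let the short side be w mm. Then the long side is w√2 and w · w√2 = 10⁶ mm².
w² = 10⁶/√2, so w = 1000 / 2^(1/4) ≈ 840.9 mm; long side = 1000 · 2^(1/4) ≈ 1189.2 mm.

841 × 1189 mm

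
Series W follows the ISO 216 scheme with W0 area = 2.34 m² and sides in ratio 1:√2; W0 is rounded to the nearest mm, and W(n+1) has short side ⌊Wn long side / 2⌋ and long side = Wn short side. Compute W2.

643 × 909 mm

Let W0's short side be w mm. w · w√2 = 2.34 m² = 2,340,000 mm², so w ≈ 1286.3 mm and w√2 ≈ 1819.1 mm → W0 = 1286 × 1819 mm.
W1: ⌊1819/2⌋ × 1286 = 909 × 1286 mm
W2: ⌊1286/2⌋ × 909 = 643 × 909 mm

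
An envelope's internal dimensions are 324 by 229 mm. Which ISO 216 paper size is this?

Aspect ratio 324/229 ≈ 1.415 — close to the ISO √2 ≈ 1.414.
In the C-series (envelope sizes, between A and B): C4 = 229 × 324 mm.

C4 (229 × 324 mm)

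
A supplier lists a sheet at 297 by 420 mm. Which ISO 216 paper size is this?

Aspect ratio 420/297 ≈ 1.414 — close to the ISO √2 ≈ 1.414.
In the A-series (A0 area = 1 m²): A3 = 297 × 420 mm.

A3 (297 × 420 mm)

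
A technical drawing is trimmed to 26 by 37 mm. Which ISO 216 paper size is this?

A10 (26 × 37 mm)

Aspect ratio 37/26 ≈ 1.423 — close to the ISO √2 ≈ 1.414.
In the A-series (A0 area = 1 m²): A10 = 26 × 37 mm.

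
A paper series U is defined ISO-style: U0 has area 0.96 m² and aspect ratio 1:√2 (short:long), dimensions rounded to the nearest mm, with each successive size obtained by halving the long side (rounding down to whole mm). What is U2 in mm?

Let U0's short side be w mm. w · w√2 = 0.96 m² = 960,000 mm², so w ≈ 823.9 mm and w√2 ≈ 1165.2 mm → U0 = 824 × 1165 mm.
U1: ⌊1165/2⌋ × 824 = 582 × 824 mm
U2: ⌊824/2⌋ × 582 = 412 × 582 mm

412 × 582 mm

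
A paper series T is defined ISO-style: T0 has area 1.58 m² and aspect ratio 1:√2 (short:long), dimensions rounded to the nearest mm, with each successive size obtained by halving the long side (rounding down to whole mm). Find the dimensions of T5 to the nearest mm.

Let T0's short side be w mm. w · w√2 = 1.58 m² = 1,580,000 mm², so w ≈ 1057.0 mm and w√2 ≈ 1494.8 mm → T0 = 1057 × 1495 mm.
T1: ⌊1495/2⌋ × 1057 = 747 × 1057 mm
T2: ⌊1057/2⌋ × 747 = 528 × 747 mm
T3: ⌊747/2⌋ × 528 = 373 × 528 mm
T4: ⌊528/2⌋ × 373 = 264 × 373 mm
T5: ⌊373/2⌋ × 264 = 186 × 264 mm

186 × 264 mm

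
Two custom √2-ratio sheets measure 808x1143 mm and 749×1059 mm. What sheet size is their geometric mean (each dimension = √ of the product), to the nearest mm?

Short side: √(808 · 749) = √605192 ≈ 777.9 → 778 mm
Long side: √(1143 · 1059) = √1210437 ≈ 1100.2 → 1100 mm

778 × 1100 mm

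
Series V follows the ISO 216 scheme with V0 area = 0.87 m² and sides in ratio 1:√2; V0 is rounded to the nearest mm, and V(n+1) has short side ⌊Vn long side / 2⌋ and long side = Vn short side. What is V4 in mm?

Let V0's short side be w mm. w · w√2 = 0.87 m² = 870,000 mm², so w ≈ 784.3 mm and w√2 ≈ 1109.2 mm → V0 = 784 × 1109 mm.
V1: ⌊1109/2⌋ × 784 = 554 × 784 mm
V2: ⌊784/2⌋ × 554 = 392 × 554 mm
V3: ⌊554/2⌋ × 392 = 277 × 392 mm
V4: ⌊392/2⌋ × 277 = 196 × 277 mm

196 × 277 mm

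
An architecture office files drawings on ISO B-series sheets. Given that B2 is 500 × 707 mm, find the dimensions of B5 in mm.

176 × 250 mm

B3: ⌊707/2⌋ × 500 = 353 × 500 mm
B4: ⌊500/2⌋ × 353 = 250 × 353 mm
B5: ⌊353/2⌋ × 250 = 176 × 250 mm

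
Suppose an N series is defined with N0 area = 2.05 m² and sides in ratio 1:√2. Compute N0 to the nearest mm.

Let the short side be w mm. Then w · w√2 = 2.05 m² = 2,050,000 mm².
w² = 2,050,000/√2, so w ≈ 1204.0 mm; long side = w√2 ≈ 1702.7 mm.

1204 × 1703 mm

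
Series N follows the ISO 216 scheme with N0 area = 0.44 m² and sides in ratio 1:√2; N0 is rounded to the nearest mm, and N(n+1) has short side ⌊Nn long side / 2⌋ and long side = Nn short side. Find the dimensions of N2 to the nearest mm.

Let N0's short side be w mm. w · w√2 = 0.44 m² = 440,000 mm², so w ≈ 557.8 mm and w√2 ≈ 788.8 mm → N0 = 558 × 789 mm.
N1: ⌊789/2⌋ × 558 = 394 × 558 mm
N2: ⌊558/2⌋ × 394 = 279 × 394 mm

279 × 394 mm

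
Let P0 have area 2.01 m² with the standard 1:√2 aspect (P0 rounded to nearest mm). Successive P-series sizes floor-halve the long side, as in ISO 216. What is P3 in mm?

421 × 596 mm

Let P0's short side be w mm. w · w√2 = 2.01 m² = 2,010,000 mm², so w ≈ 1192.2 mm and w√2 ≈ 1686.0 mm → P0 = 1192 × 1686 mm.
P1: ⌊1686/2⌋ × 1192 = 843 × 1192 mm
P2: ⌊1192/2⌋ × 843 = 596 × 843 mm
P3: ⌊843/2⌋ × 596 = 421 × 596 mm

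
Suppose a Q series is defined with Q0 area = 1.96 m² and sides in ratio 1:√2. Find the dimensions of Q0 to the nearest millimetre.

Let the short side be w mm. Then w · w√2 = 1.96 m² = 1,960,000 mm².
w² = 1,960,000/√2, so w ≈ 1177.3 mm; long side = w√2 ≈ 1664.9 mm.

1177 × 1665 mm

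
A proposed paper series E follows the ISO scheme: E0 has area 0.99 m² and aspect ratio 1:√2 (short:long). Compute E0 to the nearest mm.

837 × 1183 mm

Let the short side be w mm. Then w · w√2 = 0.99 m² = 990,000 mm².
w² = 990,000/√2, so w ≈ 836.7 mm; long side = w√2 ≈ 1183.2 mm.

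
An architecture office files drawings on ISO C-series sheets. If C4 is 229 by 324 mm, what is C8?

C5: ⌊324/2⌋ × 229 = 162 × 229 mm
C6: ⌊229/2⌋ × 162 = 114 × 162 mm
C7: ⌊162/2⌋ × 114 = 81 × 114 mm
C8: ⌊114/2⌋ × 81 = 57 × 81 mm

57 × 81 mm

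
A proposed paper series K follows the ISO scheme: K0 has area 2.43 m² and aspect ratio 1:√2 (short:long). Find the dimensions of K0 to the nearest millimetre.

Let the short side be w mm. Then w · w√2 = 2.43 m² = 2,430,000 mm².
w² = 2,430,000/√2, so w ≈ 1310.8 mm; long side = w√2 ≈ 1853.8 mm.

1311 × 1854 mm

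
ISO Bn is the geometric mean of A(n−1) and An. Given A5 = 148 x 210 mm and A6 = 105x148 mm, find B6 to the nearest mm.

Short side: √(148 · 105) = √15540 ≈ 124.7 → 125 mm
Long side: √(210 · 148) = √31080 ≈ 176.3 → 176 mm

125 × 176 mm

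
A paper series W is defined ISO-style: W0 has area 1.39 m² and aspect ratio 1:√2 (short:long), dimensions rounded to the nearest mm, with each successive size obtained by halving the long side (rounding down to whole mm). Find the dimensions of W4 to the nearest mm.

247 × 350 mm

Let W0's short side be w mm. w · w√2 = 1.39 m² = 1,390,000 mm², so w ≈ 991.4 mm and w√2 ≈ 1402.1 mm → W0 = 991 × 1402 mm.
W1: ⌊1402/2⌋ × 991 = 701 × 991 mm
W2: ⌊991/2⌋ × 701 = 495 × 701 mm
W3: ⌊701/2⌋ × 495 = 350 × 495 mm
W4: ⌊495/2⌋ × 350 = 247 × 350 mm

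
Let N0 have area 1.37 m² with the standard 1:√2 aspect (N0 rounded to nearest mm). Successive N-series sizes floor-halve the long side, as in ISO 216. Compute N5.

Let N0's short side be w mm. w · w√2 = 1.37 m² = 1,370,000 mm², so w ≈ 984.2 mm and w√2 ≈ 1391.9 mm → N0 = 984 × 1392 mm.
N1: ⌊1392/2⌋ × 984 = 696 × 984 mm
N2: ⌊984/2⌋ × 696 = 492 × 696 mm
N3: ⌊696/2⌋ × 492 = 348 × 492 mm
N4: ⌊492/2⌋ × 348 = 246 × 348 mm
N5: ⌊348/2⌋ × 246 = 174 × 246 mm

174 × 246 mm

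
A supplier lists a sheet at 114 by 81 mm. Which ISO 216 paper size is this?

C7 (81 × 114 mm)

Aspect ratio 114/81 ≈ 1.407 — close to the ISO √2 ≈ 1.414.
In the C-series (envelope sizes, between A and B): C7 = 81 × 114 mm.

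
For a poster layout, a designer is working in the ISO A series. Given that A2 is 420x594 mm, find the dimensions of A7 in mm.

74 × 105 mm

A3: ⌊594/2⌋ × 420 = 297 × 420 mm
A4: ⌊420/2⌋ × 297 = 210 × 297 mm
A5: ⌊297/2⌋ × 210 = 148 × 210 mm
A6: ⌊210/2⌋ × 148 = 105 × 148 mm
A7: ⌊148/2⌋ × 105 = 74 × 105 mm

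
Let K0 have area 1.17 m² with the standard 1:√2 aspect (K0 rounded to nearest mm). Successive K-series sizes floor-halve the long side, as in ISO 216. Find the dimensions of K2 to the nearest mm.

455 × 643 mm

Let K0's short side be w mm. w · w√2 = 1.17 m² = 1,170,000 mm², so w ≈ 909.6 mm and w√2 ≈ 1286.3 mm → K0 = 910 × 1286 mm.
K1: ⌊1286/2⌋ × 910 = 643 × 910 mm
K2: ⌊910/2⌋ × 643 = 455 × 643 mm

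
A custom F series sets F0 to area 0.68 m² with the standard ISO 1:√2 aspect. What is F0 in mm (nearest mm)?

693 × 981 mm

Let the short side be w mm. Then w · w√2 = 0.68 m² = 680,000 mm².
w² = 680,000/√2, so w ≈ 693.4 mm; long side = w√2 ≈ 980.6 mm.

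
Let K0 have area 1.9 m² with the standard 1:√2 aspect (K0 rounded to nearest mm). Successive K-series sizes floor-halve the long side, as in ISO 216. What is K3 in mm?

409 × 579 mm

Let K0's short side be w mm. w · w√2 = 1.9 m² = 1,900,000 mm², so w ≈ 1159.1 mm and w√2 ≈ 1639.2 mm → K0 = 1159 × 1639 mm.
K1: ⌊1639/2⌋ × 1159 = 819 × 1159 mm
K2: ⌊1159/2⌋ × 819 = 579 × 819 mm
K3: ⌊819/2⌋ × 579 = 409 × 579 mm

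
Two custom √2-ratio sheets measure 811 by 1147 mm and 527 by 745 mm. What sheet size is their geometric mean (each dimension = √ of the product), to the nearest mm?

654 × 924 mm

Short side: √(811 · 527) = √427397 ≈ 653.8 → 654 mm
Long side: √(1147 · 745) = √854515 ≈ 924.4 → 924 mm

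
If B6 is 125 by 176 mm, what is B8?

B7: ⌊176/2⌋ × 125 = 88 × 125 mm
B8: ⌊125/2⌋ × 88 = 62 × 88 mm

62 × 88 mm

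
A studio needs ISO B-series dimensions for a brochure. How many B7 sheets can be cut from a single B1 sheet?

B1 = 707 × 1000 mm; B7 = 88 × 125 mm.
Each halving step doubles the count; 6 steps from B1 to B7.
2^6 = 64.

64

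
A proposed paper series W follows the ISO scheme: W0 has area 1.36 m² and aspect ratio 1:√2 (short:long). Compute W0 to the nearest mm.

981 × 1387 mm

Let the short side be w mm. Then w · w√2 = 1.36 m² = 1,360,000 mm².
w² = 1,360,000/√2, so w ≈ 980.6 mm; long side = w√2 ≈ 1386.8 mm.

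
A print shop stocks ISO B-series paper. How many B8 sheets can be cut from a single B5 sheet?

8

Each ISO step halves the sheet: 1 × B5 → 2 × B6 → 4 × B7 → 8 × B8
From B5 to B8 is 3 halving steps: 2^3 = 8.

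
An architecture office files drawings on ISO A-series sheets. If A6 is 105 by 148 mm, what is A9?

A7: ⌊148/2⌋ × 105 = 74 × 105 mm
A8: ⌊105/2⌋ × 74 = 52 × 74 mm
A9: ⌊74/2⌋ × 52 = 37 × 52 mm

37 × 52 mm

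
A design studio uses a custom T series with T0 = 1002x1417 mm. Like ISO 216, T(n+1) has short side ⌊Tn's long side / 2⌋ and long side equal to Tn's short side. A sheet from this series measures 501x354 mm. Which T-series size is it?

T0: 1002 × 1417 mm
T1: 708 × 1002 mm
T2: 501 × 708 mm
T3: 354 × 501 mm
T4: 250 × 354 mm
→ matches T3.

T3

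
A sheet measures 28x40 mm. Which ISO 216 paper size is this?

C10 (28 × 40 mm)

Aspect ratio 40/28 ≈ 1.429 — close to the ISO √2 ≈ 1.414.
In the C-series (envelope sizes, between A and B): C10 = 28 × 40 mm.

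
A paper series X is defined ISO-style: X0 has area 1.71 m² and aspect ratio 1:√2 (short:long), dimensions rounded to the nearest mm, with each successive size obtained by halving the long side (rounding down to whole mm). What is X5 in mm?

Let X0's short side be w mm. w · w√2 = 1.71 m² = 1,710,000 mm², so w ≈ 1099.6 mm and w√2 ≈ 1555.1 mm → X0 = 1100 × 1555 mm.
X1: ⌊1555/2⌋ × 1100 = 777 × 1100 mm
X2: ⌊1100/2⌋ × 777 = 550 × 777 mm
X3: ⌊777/2⌋ × 550 = 388 × 550 mm
X4: ⌊550/2⌋ × 388 = 275 × 388 mm
X5: ⌊388/2⌋ × 275 = 194 × 275 mm

194 × 275 mm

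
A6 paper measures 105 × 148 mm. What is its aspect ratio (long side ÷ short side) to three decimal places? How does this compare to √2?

148 / 105 = 1.410
ISO 216 targets √2 ≈ 1.414; the -0.005 deviation is from mm rounding.

1.410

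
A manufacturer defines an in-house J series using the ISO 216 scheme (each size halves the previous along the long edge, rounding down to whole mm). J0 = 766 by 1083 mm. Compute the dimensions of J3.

J1: ⌊1083/2⌋ × 766 = 541 × 766 mm
J2: ⌊766/2⌋ × 541 = 383 × 541 mm
J3: ⌊541/2⌋ × 383 = 270 × 383 mm

270 × 383 mm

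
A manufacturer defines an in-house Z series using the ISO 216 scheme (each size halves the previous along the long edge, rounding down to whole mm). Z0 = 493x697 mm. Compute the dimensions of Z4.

Z1 = 348 × 493 mm (from Z0 by 1 halving).
Z2: ⌊493/2⌋ × 348 = 246 × 348 mm
Z3: ⌊348/2⌋ × 246 = 174 × 246 mm
Z4: ⌊246/2⌋ × 174 = 123 × 174 mm

123 × 174 mm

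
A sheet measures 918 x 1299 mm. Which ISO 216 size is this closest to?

C0 (917 × 1297 mm)

Aspect ratio 1299/918 ≈ 1.415 — close to the ISO √2 ≈ 1.414.
In the C-series (envelope sizes, between A and B): C0 = 917 × 1297 mm.
Off by 3 mm total — nearest standard size.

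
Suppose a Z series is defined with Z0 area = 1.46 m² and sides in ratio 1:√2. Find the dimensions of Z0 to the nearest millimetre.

Let the short side be w mm. Then w · w√2 = 1.46 m² = 1,460,000 mm².
w² = 1,460,000/√2, so w ≈ 1016.1 mm; long side = w√2 ≈ 1436.9 mm.

1016 × 1437 mm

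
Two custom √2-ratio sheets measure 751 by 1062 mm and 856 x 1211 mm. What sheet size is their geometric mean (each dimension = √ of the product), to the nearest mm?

Short side: √(751 · 856) = √642856 ≈ 801.8 → 802 mm
Long side: √(1062 · 1211) = √1286082 ≈ 1134.1 → 1134 mm

802 × 1134 mm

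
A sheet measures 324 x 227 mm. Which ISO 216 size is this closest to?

Aspect ratio 324/227 ≈ 1.427 — close to the ISO √2 ≈ 1.414.
In the C-series (envelope sizes, between A and B): C4 = 229 × 324 mm.
Off by 2 mm total — nearest standard size.

C4 (229 × 324 mm)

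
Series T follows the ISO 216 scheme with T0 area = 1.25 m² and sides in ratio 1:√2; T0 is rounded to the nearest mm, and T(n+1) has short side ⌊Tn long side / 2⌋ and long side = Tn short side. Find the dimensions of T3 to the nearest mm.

Let T0's short side be w mm. w · w√2 = 1.25 m² = 1,250,000 mm², so w ≈ 940.2 mm and w√2 ≈ 1329.6 mm → T0 = 940 × 1330 mm.
T1: ⌊1330/2⌋ × 940 = 665 × 940 mm
T2: ⌊940/2⌋ × 665 = 470 × 665 mm
T3: ⌊665/2⌋ × 470 = 332 × 470 mm

332 × 470 mm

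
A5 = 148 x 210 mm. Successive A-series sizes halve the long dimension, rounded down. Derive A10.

A6: ⌊210/2⌋ × 148 = 105 × 148 mm
A7: ⌊148/2⌋ × 105 = 74 × 105 mm
A8: ⌊105/2⌋ × 74 = 52 × 74 mm
A9: ⌊74/2⌋ × 52 = 37 × 52 mm
A10: ⌊52/2⌋ × 37 = 26 × 37 mm

26 × 37 mm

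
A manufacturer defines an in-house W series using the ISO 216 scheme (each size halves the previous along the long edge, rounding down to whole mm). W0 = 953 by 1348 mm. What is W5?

W1: ⌊1348/2⌋ × 953 = 674 × 953 mm
W2: ⌊953/2⌋ × 674 = 476 × 674 mm
W3: ⌊674/2⌋ × 476 = 337 × 476 mm
W4: ⌊476/2⌋ × 337 = 238 × 337 mm
W5: ⌊337/2⌋ × 238 = 168 × 238 mm

168 × 238 mm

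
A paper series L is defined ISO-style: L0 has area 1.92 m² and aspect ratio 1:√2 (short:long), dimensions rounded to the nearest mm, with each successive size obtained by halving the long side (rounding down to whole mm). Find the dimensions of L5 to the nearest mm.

Let L0's short side be w mm. w · w√2 = 1.92 m² = 1,920,000 mm², so w ≈ 1165.2 mm and w√2 ≈ 1647.8 mm → L0 = 1165 × 1648 mm.
L1: ⌊1648/2⌋ × 1165 = 824 × 1165 mm
L2: ⌊1165/2⌋ × 824 = 582 × 824 mm
L3: ⌊824/2⌋ × 582 = 412 × 582 mm
L4: ⌊582/2⌋ × 412 = 291 × 412 mm
L5: ⌊412/2⌋ × 291 = 206 × 291 mm

206 × 291 mm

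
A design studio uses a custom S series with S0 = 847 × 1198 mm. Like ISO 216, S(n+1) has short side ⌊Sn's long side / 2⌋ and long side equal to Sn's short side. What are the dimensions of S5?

S1: ⌊1198/2⌋ × 847 = 599 × 847 mm
S2: ⌊847/2⌋ × 599 = 423 × 599 mm
S3: ⌊599/2⌋ × 423 = 299 × 423 mm
S4: ⌊423/2⌋ × 299 = 211 × 299 mm
S5: ⌊299/2⌋ × 211 = 149 × 211 mm

149 × 211 mm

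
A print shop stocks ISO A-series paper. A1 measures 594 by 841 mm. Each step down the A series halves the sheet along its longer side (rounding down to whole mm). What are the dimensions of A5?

A2: ⌊841/2⌋ × 594 = 420 × 594 mm
A3: ⌊594/2⌋ × 420 = 297 × 420 mm
A4: ⌊420/2⌋ × 297 = 210 × 297 mm
A5: ⌊297/2⌋ × 210 = 148 × 210 mm

148 × 210 mm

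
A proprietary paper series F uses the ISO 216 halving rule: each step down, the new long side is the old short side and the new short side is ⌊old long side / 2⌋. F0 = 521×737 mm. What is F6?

F1 = 368 × 521 mm (from F0 by 1 halving).
F2: ⌊521/2⌋ × 368 = 260 × 368 mm
F3: ⌊368/2⌋ × 260 = 184 × 260 mm
F4: ⌊260/2⌋ × 184 = 130 × 184 mm
F5: ⌊184/2⌋ × 130 = 92 × 130 mm
F6: ⌊130/2⌋ × 92 = 65 × 92 mm

65 × 92 mm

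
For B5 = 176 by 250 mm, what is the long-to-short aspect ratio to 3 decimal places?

250 / 176 = 1.420
ISO 216 targets √2 ≈ 1.414; the +0.006 deviation is from mm rounding.

1.420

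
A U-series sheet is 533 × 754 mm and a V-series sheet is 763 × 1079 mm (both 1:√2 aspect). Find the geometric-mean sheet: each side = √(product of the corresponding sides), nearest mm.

638 × 902 mm

Short side: √(533 · 763) = √406679 ≈ 637.7 → 638 mm
Long side: √(754 · 1079) = √813566 ≈ 902.0 → 902 mm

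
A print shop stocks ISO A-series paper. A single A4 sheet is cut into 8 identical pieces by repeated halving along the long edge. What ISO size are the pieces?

A7

8 = 2^3, so 3 halving steps.
A4 → A5 → … → A7 after 3 steps.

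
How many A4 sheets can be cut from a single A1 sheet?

8

Each ISO step halves the sheet: 1 × A1 → 2 × A2 → 4 × A3 → 8 × A4
From A1 to A4 is 3 halving steps: 2^3 = 8.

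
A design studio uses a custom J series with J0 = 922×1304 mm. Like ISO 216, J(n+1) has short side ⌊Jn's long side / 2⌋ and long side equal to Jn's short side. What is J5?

J1 = 652 × 922 mm (from J0 by 1 halving).
J2: ⌊922/2⌋ × 652 = 461 × 652 mm
J3: ⌊652/2⌋ × 461 = 326 × 461 mm
J4: ⌊461/2⌋ × 326 = 230 × 326 mm
J5: ⌊326/2⌋ × 230 = 163 × 230 mm

163 × 230 mm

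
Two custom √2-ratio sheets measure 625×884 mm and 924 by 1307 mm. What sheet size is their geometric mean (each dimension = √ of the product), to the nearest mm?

760 × 1075 mm

Short side: √(625 · 924) = √577500 ≈ 759.9 → 760 mm
Long side: √(884 · 1307) = √1155388 ≈ 1074.9 → 1075 mm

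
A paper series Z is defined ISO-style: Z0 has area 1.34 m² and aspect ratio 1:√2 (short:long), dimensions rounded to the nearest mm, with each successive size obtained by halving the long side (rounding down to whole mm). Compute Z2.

486 × 688 mm

Let Z0's short side be w mm. w · w√2 = 1.34 m² = 1,340,000 mm², so w ≈ 973.4 mm and w√2 ≈ 1376.6 mm → Z0 = 973 × 1377 mm.
Z1: ⌊1377/2⌋ × 973 = 688 × 973 mm
Z2: ⌊973/2⌋ × 688 = 486 × 688 mm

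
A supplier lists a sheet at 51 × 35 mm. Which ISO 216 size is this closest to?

A9 (37 × 52 mm)

Aspect ratio 51/35 ≈ 1.457 (ISO target is √2 ≈ 1.414).
In the A-series (A0 area = 1 m²): A9 = 37 × 52 mm.
Off by 3 mm total — nearest standard size.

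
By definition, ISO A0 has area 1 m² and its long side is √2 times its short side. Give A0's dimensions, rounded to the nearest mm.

Let the short side be w mm. Then the long side is w√2 and w · w√2 = 10⁶ mm².
w² = 10⁶/√2, so w = 1000 / 2^(1/4) ≈ 840.9 mm; long side = 1000 · 2^(1/4) ≈ 1189.2 mm.

841 × 1189 mm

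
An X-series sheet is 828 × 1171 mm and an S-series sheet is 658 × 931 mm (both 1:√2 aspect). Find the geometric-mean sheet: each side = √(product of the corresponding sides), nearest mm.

738 × 1044 mm

Short side: √(828 · 658) = √544824 ≈ 738.1 → 738 mm
Long side: √(1171 · 931) = √1090201 ≈ 1044.1 → 1044 mm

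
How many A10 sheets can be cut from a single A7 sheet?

8

Each ISO step halves the sheet: 1 × A7 → 2 × A8 → 4 × A9 → 8 × A10
From A7 to A10 is 3 halving steps: 2^3 = 8.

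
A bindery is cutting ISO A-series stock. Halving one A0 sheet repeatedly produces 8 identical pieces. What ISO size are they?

A3

8 = 2^3, so 3 halving steps.
A0 → A1 → … → A3 after 3 steps.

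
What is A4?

A0 = 841 × 1189 mm (A0 has area 1 m², aspect 1:√2).
A1: ⌊1189/2⌋ × 841 = 594 × 841 mm
A2: ⌊841/2⌋ × 594 = 420 × 594 mm
A3: ⌊594/2⌋ × 420 = 297 × 420 mm
A4: ⌊420/2⌋ × 297 = 210 × 297 mm

210 × 297 mm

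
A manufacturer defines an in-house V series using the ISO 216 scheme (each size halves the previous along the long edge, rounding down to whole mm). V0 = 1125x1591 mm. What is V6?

V1: ⌊1591/2⌋ × 1125 = 795 × 1125 mm
V2: ⌊1125/2⌋ × 795 = 562 × 795 mm
V3: ⌊795/2⌋ × 562 = 397 × 562 mm
V4: ⌊562/2⌋ × 397 = 281 × 397 mm
V5: ⌊397/2⌋ × 281 = 198 × 281 mm
V6: ⌊281/2⌋ × 198 = 140 × 198 mm

140 × 198 mm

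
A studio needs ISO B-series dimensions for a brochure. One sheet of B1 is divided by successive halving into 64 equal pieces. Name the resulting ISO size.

B7

64 = 2^6, so 6 halving steps.
B1 → B2 → … → B7 after 6 steps.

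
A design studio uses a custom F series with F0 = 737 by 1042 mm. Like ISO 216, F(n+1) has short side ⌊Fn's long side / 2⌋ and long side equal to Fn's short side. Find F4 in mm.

F1 = 521 × 737 mm (from F0 by 1 halving).
F2: ⌊737/2⌋ × 521 = 368 × 521 mm
F3: ⌊521/2⌋ × 368 = 260 × 368 mm
F4: ⌊368/2⌋ × 260 = 184 × 260 mm

184 × 260 mm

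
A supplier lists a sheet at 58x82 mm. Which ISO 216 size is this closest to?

Aspect ratio 82/58 ≈ 1.414 — close to the ISO √2 ≈ 1.414.
In the C-series (envelope sizes, between A and B): C8 = 57 × 81 mm.
Off by 2 mm total — nearest standard size.

C8 (57 × 81 mm)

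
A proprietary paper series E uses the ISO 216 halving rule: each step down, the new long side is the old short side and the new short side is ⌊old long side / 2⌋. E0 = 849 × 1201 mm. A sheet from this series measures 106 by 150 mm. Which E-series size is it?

E6

E0: 849 × 1201 mm
E1: 600 × 849 mm
E2: 424 × 600 mm
E3: 300 × 424 mm
E4: 212 × 300 mm
E5: 150 × 212 mm
E6: 106 × 150 mm
E7: 75 × 106 mm
→ matches E6.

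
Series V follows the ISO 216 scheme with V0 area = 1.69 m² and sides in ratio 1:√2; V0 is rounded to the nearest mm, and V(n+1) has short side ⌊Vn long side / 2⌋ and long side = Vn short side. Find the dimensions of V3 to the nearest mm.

386 × 546 mm

Let V0's short side be w mm. w · w√2 = 1.69 m² = 1,690,000 mm², so w ≈ 1093.2 mm and w√2 ≈ 1546.0 mm → V0 = 1093 × 1546 mm.
V1: ⌊1546/2⌋ × 1093 = 773 × 1093 mm
V2: ⌊1093/2⌋ × 773 = 546 × 773 mm
V3: ⌊773/2⌋ × 546 = 386 × 546 mm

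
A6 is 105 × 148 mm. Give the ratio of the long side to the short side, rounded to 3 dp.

1.410

148 / 105 = 1.410
ISO 216 targets √2 ≈ 1.414; the -0.005 deviation is from mm rounding.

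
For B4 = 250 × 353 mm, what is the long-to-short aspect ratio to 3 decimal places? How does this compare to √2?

353 / 250 = 1.412
ISO 216 targets √2 ≈ 1.414; the -0.002 deviation is from mm rounding.

1.412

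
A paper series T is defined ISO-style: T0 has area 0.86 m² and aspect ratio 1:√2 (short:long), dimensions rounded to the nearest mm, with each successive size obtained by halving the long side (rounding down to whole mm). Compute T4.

Let T0's short side be w mm. w · w√2 = 0.86 m² = 860,000 mm², so w ≈ 779.8 mm and w√2 ≈ 1102.8 mm → T0 = 780 × 1103 mm.
T1: ⌊1103/2⌋ × 780 = 551 × 780 mm
T2: ⌊780/2⌋ × 551 = 390 × 551 mm
T3: ⌊551/2⌋ × 390 = 275 × 390 mm
T4: ⌊390/2⌋ × 275 = 195 × 275 mm

195 × 275 mm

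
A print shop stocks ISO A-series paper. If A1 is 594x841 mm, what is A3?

297 × 420 mm

A2: ⌊841/2⌋ × 594 = 420 × 594 mm
A3: ⌊594/2⌋ × 420 = 297 × 420 mm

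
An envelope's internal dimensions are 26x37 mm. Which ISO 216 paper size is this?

A10 (26 × 37 mm)

Aspect ratio 37/26 ≈ 1.423 — close to the ISO √2 ≈ 1.414.
In the A-series (A0 area = 1 m²): A10 = 26 × 37 mm.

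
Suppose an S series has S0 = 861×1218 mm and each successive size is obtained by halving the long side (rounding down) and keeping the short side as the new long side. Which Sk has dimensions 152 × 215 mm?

S5

S0: 861 × 1218 mm
S1: 609 × 861 mm
S2: 430 × 609 mm
S3: 304 × 430 mm
S4: 215 × 304 mm
S5: 152 × 215 mm
S6: 107 × 152 mm
→ matches S5.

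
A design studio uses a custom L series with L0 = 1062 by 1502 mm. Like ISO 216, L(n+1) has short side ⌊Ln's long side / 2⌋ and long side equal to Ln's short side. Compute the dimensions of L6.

132 × 187 mm

L1 = 751 × 1062 mm (from L0 by 1 halving).
L2: ⌊1062/2⌋ × 751 = 531 × 751 mm
L3: ⌊751/2⌋ × 531 = 375 × 531 mm
L4: ⌊531/2⌋ × 375 = 265 × 375 mm
L5: ⌊375/2⌋ × 265 = 187 × 265 mm
L6: ⌊265/2⌋ × 187 = 132 × 187 mm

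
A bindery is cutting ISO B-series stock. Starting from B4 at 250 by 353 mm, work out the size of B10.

B5: ⌊353/2⌋ × 250 = 176 × 250 mm
B6: ⌊250/2⌋ × 176 = 125 × 176 mm
B7: ⌊176/2⌋ × 125 = 88 × 125 mm
B8: ⌊125/2⌋ × 88 = 62 × 88 mm
B9: ⌊88/2⌋ × 62 = 44 × 62 mm
B10: ⌊62/2⌋ × 44 = 31 × 44 mm

31 × 44 mm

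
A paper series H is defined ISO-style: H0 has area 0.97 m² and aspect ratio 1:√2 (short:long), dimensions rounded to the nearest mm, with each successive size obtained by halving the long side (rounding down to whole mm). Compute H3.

292 × 414 mm

Let H0's short side be w mm. w · w√2 = 0.97 m² = 970,000 mm², so w ≈ 828.2 mm and w√2 ≈ 1171.2 mm → H0 = 828 × 1171 mm.
H1: ⌊1171/2⌋ × 828 = 585 × 828 mm
H2: ⌊828/2⌋ × 585 = 414 × 585 mm
H3: ⌊585/2⌋ × 414 = 292 × 414 mm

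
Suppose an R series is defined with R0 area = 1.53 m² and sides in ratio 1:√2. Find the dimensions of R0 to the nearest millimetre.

Let the short side be w mm. Then w · w√2 = 1.53 m² = 1,530,000 mm².
w² = 1,530,000/√2, so w ≈ 1040.1 mm; long side = w√2 ≈ 1471.0 mm.

1040 × 1471 mm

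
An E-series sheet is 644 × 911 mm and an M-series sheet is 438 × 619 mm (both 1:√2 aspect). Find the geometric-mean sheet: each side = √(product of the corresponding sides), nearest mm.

531 × 751 mm

Short side: √(644 · 438) = √282072 ≈ 531.1 → 531 mm
Long side: √(911 · 619) = √563909 ≈ 750.9 → 751 mm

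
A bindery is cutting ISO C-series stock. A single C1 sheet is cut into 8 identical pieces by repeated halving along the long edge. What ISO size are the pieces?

8 = 2^3, so 3 halving steps.
C1 → C2 → … → C4 after 3 steps.

C4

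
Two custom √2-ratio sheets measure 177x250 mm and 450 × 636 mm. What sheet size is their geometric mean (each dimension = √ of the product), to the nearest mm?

282 × 399 mm

Short side: √(177 · 450) = √79650 ≈ 282.2 → 282 mm
Long side: √(250 · 636) = √159000 ≈ 398.7 → 399 mm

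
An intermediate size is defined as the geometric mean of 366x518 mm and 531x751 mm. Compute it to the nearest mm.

441 × 624 mm

Short side: √(366 · 531) = √194346 ≈ 440.8 → 441 mm
Long side: √(518 · 751) = √389018 ≈ 623.7 → 624 mm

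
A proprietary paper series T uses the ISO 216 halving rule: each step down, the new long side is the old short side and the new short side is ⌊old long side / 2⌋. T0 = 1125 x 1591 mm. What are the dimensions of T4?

T1: ⌊1591/2⌋ × 1125 = 795 × 1125 mm
T2: ⌊1125/2⌋ × 795 = 562 × 795 mm
T3: ⌊795/2⌋ × 562 = 397 × 562 mm
T4: ⌊562/2⌋ × 397 = 281 × 397 mm

281 × 397 mm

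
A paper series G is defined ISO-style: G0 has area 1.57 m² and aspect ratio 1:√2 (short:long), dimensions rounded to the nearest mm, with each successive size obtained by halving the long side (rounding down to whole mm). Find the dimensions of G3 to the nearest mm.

Let G0's short side be w mm. w · w√2 = 1.57 m² = 1,570,000 mm², so w ≈ 1053.6 mm and w√2 ≈ 1490.1 mm → G0 = 1054 × 1490 mm.
G1: ⌊1490/2⌋ × 1054 = 745 × 1054 mm
G2: ⌊1054/2⌋ × 745 = 527 × 745 mm
G3: ⌊745/2⌋ × 527 = 372 × 527 mm

372 × 527 mm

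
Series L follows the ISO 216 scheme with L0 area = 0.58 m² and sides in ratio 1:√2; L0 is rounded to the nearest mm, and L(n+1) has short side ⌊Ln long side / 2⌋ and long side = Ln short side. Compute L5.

Let L0's short side be w mm. w · w√2 = 0.58 m² = 580,000 mm², so w ≈ 640.4 mm and w√2 ≈ 905.7 mm → L0 = 640 × 906 mm.
L1: ⌊906/2⌋ × 640 = 453 × 640 mm
L2: ⌊640/2⌋ × 453 = 320 × 453 mm
L3: ⌊453/2⌋ × 320 = 226 × 320 mm
L4: ⌊320/2⌋ × 226 = 160 × 226 mm
L5: ⌊226/2⌋ × 160 = 113 × 160 mm

113 × 160 mm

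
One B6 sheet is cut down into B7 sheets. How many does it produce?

2

B6 = 125 × 176 mm; B7 = 88 × 125 mm.
Each halving step doubles the count; 1 step from B6 to B7.
2^1 = 2.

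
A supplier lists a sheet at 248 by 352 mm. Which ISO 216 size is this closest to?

B4 (250 × 353 mm)

Aspect ratio 352/248 ≈ 1.419 — close to the ISO √2 ≈ 1.414.
In the B-series (B0 = 1000 × 1414 mm): B4 = 250 × 353 mm.
Off by 3 mm total — nearest standard size.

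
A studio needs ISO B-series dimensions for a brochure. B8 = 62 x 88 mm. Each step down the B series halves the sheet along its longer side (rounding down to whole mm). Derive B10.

31 × 44 mm

B9: ⌊88/2⌋ × 62 = 44 × 62 mm
B10: ⌊62/2⌋ × 44 = 31 × 44 mm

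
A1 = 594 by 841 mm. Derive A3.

297 × 420 mm

A2: ⌊841/2⌋ × 594 = 420 × 594 mm
A3: ⌊594/2⌋ × 420 = 297 × 420 mm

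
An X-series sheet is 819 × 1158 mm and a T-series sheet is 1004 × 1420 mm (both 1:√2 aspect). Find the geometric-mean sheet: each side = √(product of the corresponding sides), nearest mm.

Short side: √(819 · 1004) = √822276 ≈ 906.8 → 907 mm
Long side: √(1158 · 1420) = √1644360 ≈ 1282.3 → 1282 mm

907 × 1282 mm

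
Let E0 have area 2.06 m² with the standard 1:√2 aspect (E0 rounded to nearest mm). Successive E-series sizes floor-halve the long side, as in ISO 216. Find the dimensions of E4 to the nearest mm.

301 × 426 mm

Let E0's short side be w mm. w · w√2 = 2.06 m² = 2,060,000 mm², so w ≈ 1206.9 mm and w√2 ≈ 1706.8 mm → E0 = 1207 × 1707 mm.
E1: ⌊1707/2⌋ × 1207 = 853 × 1207 mm
E2: ⌊1207/2⌋ × 853 = 603 × 853 mm
E3: ⌊853/2⌋ × 603 = 426 × 603 mm
E4: ⌊603/2⌋ × 426 = 301 × 426 mm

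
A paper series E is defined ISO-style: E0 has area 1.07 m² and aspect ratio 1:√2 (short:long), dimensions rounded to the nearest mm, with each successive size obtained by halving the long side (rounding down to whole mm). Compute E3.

307 × 435 mm

Let E0's short side be w mm. w · w√2 = 1.07 m² = 1,070,000 mm², so w ≈ 869.8 mm and w√2 ≈ 1230.1 mm → E0 = 870 × 1230 mm.
E1: ⌊1230/2⌋ × 870 = 615 × 870 mm
E2: ⌊870/2⌋ × 615 = 435 × 615 mm
E3: ⌊615/2⌋ × 435 = 307 × 435 mm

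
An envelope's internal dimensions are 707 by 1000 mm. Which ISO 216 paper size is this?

B1 (707 × 1000 mm)

Aspect ratio 1000/707 ≈ 1.414 — close to the ISO √2 ≈ 1.414.
In the B-series (B0 = 1000 × 1414 mm): B1 = 707 × 1000 mm.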